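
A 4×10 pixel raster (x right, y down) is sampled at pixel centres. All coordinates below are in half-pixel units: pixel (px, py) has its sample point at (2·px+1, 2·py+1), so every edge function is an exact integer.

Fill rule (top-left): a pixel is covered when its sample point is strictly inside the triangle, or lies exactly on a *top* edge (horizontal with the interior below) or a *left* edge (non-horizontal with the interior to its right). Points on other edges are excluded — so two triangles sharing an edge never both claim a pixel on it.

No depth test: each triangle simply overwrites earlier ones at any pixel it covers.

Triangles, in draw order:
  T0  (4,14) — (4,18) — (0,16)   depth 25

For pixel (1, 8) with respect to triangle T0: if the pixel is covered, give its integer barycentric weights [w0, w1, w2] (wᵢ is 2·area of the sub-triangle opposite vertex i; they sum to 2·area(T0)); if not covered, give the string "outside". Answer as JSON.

T0:
  2·area = 16
  edge (4, 14)→(4, 18): d=(0,4) right/bottom  bias=-1
  edge (4, 18)→(0, 16): d=(-4,-2) top-left  bias=+0
  edge (0, 16)→(4, 14): d=(4,-2) top-left  bias=+0
    (1,7)@(3, 15): e=[4,10,2] → X
    (2,7)@(5, 15): e=[-4,14,6] → .
    (1,8)@(3, 17): e=[4,2,10] → X
    (2,8)@(5, 17): e=[-4,6,14] → .
    (1,9)@(3, 19): e=[4,-6,18] → .
  covered (2 px):
    . . . .
    . . . .
    . . . .
    . . . .
    . . . .
    . . . .
    . . . .
    . X . .
    . X . .
    . . . .

Result: [2,10,4]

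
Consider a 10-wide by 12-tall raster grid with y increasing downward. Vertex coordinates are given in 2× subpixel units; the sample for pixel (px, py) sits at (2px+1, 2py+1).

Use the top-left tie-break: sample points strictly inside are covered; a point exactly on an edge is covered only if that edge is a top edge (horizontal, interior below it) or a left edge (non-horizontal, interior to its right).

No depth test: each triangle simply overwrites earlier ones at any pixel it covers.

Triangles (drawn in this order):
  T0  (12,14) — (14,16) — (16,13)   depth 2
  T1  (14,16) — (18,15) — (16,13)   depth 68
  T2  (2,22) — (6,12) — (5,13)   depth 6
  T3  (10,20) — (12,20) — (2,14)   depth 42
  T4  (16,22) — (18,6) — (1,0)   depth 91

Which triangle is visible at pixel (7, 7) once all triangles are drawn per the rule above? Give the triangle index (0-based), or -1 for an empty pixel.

T0:
  2·area = 10  (B↔C swapped to make it positive)
  edge (12, 14)→(16, 13): d=(4,-1) top-left  bias=+0
  edge (16, 13)→(14, 16): d=(-2,3) right/bottom  bias=-1
  edge (14, 16)→(12, 14): d=(-2,-2) top-left  bias=+0
    (0,1)@(1, 3): e=[-55,65,0] → ·  [on edge]
    (1,2)@(3, 5): e=[-45,55,0] → ·  [on edge]
    (2,3)@(5, 7): e=[-35,45,0] → ·  [on edge]
    (3,4)@(7, 9): e=[-25,35,0] → ·  [on edge]
    (4,5)@(9, 11): e=[-15,25,0] → ·  [on edge]
    (5,6)@(11, 13): e=[-5,15,0] → ·  [on edge]
    (6,7)@(13, 15): e=[5,5,0] → █  [on edge]
    (7,7)@(15, 15): e=[7,-1,4] → ·
    (6,8)@(13, 17): e=[13,1,-4] → ·
    (7,8)@(15, 17): e=[15,-5,0] → ·  [on edge]
    (8,9)@(17, 19): e=[25,-15,0] → ·  [on edge]
    (9,10)@(19, 21): e=[35,-25,0] → ·  [on edge]
  covered (1 px):
    · · · · · · · · · ·
    · · · · · · · · · ·
    · · · · · · · · · ·
    · · · · · · · · · ·
    · · · · · · · · · ·
    · · · · · · · · · ·
    · · · · · · · · · ·
    · · · · · · █ · · ·
    · · · · · · · · · ·
    · · · · · · · · · ·
    · · · · · · · · · ·
    · · · · · · · · · ·
T1:
  2·area = 10  (B↔C swapped to make it positive)
  edge (14, 16)→(16, 13): d=(2,-3) top-left  bias=+0
  edge (16, 13)→(18, 15): d=(2,2) right/bottom  bias=-1
  edge (18, 15)→(14, 16): d=(-4,1) right/bottom  bias=-1
    (7,7)@(15, 15): e=[1,6,3] → █
    (8,7)@(17, 15): e=[7,2,1] → █
    (9,7)@(19, 15): e=[13,-2,-1] → ·
    (7,8)@(15, 17): e=[5,10,-5] → ·
    (8,8)@(17, 17): e=[11,6,-7] → ·
  covered (2 px):
    · · · · · · · · · ·
    · · · · · · · · · ·
    · · · · · · · · · ·
    · · · · · · · · · ·
    · · · · · · · · · ·
    · · · · · · · · · ·
    · · · · · · · · · ·
    · · · · · · · █ █ ·
    · · · · · · · · · ·
    · · · · · · · · · ·
    · · · · · · · · · ·
    · · · · · · · · · ·
T2:
  2·area = 6  (B↔C swapped to make it positive)
  edge (2, 22)→(5, 13): d=(3,-9) top-left  bias=+0
  edge (5, 13)→(6, 12): d=(1,-1) top-left  bias=+0
  edge (6, 12)→(2, 22): d=(-4,10) right/bottom  bias=-1
    (4,0)@(9, 1): e=[0,-8,14] → ·  [on edge]
    (8,0)@(17, 1): e=[72,0,-66] → ·  [on edge]
    (7,1)@(15, 3): e=[60,0,-54] → ·  [on edge]
    (6,2)@(13, 5): e=[48,0,-42] → ·  [on edge]
    (3,3)@(7, 7): e=[0,-4,10] → ·  [on edge]
    (5,3)@(11, 7): e=[36,0,-30] → ·  [on edge]
    (4,4)@(9, 9): e=[24,0,-18] → ·  [on edge]
    (3,5)@(7, 11): e=[12,0,-6] → ·  [on edge]
    (2,6)@(5, 13): e=[0,0,6] → █  [on edge]
    (3,6)@(7, 13): e=[18,2,-14] → ·
    (1,7)@(3, 15): e=[-12,0,18] → ·  [on edge]
    (2,7)@(5, 15): e=[6,2,-2] → ·
    (0,8)@(1, 17): e=[-24,0,30] → ·  [on edge]
    (1,9)@(3, 19): e=[0,4,2] → █  [on edge]
  covered (2 px):
    · · · · · · · · · ·
    · · · · · · · · · ·
    · · · · · · · · · ·
    · · · · · · · · · ·
    · · · · · · · · · ·
    · · · · · · · · · ·
    · · █ · · · · · · ·
    · · · · · · · · · ·
    · · · · · · · · · ·
    · █ · · · · · · · ·
    · · · · · · · · · ·
    · · · · · · · · · ·
T3:
  2·area = 12  (B↔C swapped to make it positive)
  edge (10, 20)→(2, 14): d=(-8,-6) top-left  bias=+0
  edge (2, 14)→(12, 20): d=(10,6) right/bottom  bias=-1
  edge (12, 20)→(10, 20): d=(-2,0) right/bottom  bias=-1
    (3,8)@(7, 17): e=[6,0,6] → ·  [on edge]
    (4,9)@(9, 19): e=[2,8,2] → █
    (5,9)@(11, 19): e=[14,-4,2] → ·
    (4,10)@(9, 21): e=[-14,28,-2] → ·
    (8,11)@(17, 23): e=[18,0,-6] → ·  [on edge]
  covered (1 px):
    · · · · · · · · · ·
    · · · · · · · · · ·
    · · · · · · · · · ·
    · · · · · · · · · ·
    · · · · · · · · · ·
    · · · · · · · · · ·
    · · · · · · · · · ·
    · · · · · · · · · ·
    · · · · · · · · · ·
    · · · · █ · · · · ·
    · · · · · · · · · ·
    · · · · · · · · · ·
T4:
  2·area = 284  (B↔C swapped to make it positive)
  edge (16, 22)→(1, 0): d=(-15,-22) top-left  bias=+0
  edge (1, 0)→(18, 6): d=(17,6) right/bottom  bias=-1
  edge (18, 6)→(16, 22): d=(-2,16) right/bottom  bias=-1
    (1,0)@(3, 1): e=[29,5,250] → █
    (2,0)@(5, 1): e=[73,-7,218] → ·
    (1,1)@(3, 3): e=[-1,39,246] → ·
    (2,1)@(5, 3): e=[43,27,214] → █
    (3,1)@(7, 3): e=[87,15,182] → █
    (4,1)@(9, 3): e=[131,3,150] → █
    (5,1)@(11, 3): e=[175,-9,118] → ·
    (2,2)@(5, 5): e=[13,61,210] → █
    (5,2)@(11, 5): e=[145,25,114] → █
    (6,2)@(13, 5): e=[189,13,82] → █
    (7,2)@(15, 5): e=[233,1,50] → █
    (8,2)@(17, 5): e=[277,-11,18] → ·
  covered (35 px):
    · █ · · · · · · · ·
    · · █ █ █ · · · · ·
    · · █ █ █ █ █ █ · ·
    · · · █ █ █ █ █ █ ·
    · · · · █ █ █ █ █ ·
    · · · · █ █ █ █ █ ·
    · · · · · █ █ █ █ ·
    · · · · · · █ █ · ·
    · · · · · · █ █ · ·
    · · · · · · · █ · ·
    · · · · · · · · · ·
    · · · · · · · · · ·

Z-buffer (winner per pixel, '.' = empty):
  . 4 . . . . . . . .
  . . 4 4 4 . . . . .
  . . 4 4 4 4 4 4 . .
  . . . 4 4 4 4 4 4 .
  . . . . 4 4 4 4 4 .
  . . . . 4 4 4 4 4 .
  . . 2 . . 4 4 4 4 .
  . . . . . . 4 4 1 .
  . . . . . . 4 4 . .
  . 2 . . 3 . . 4 . .
  . . . . . . . . . .
  . . . . . . . . . .

Answer: 4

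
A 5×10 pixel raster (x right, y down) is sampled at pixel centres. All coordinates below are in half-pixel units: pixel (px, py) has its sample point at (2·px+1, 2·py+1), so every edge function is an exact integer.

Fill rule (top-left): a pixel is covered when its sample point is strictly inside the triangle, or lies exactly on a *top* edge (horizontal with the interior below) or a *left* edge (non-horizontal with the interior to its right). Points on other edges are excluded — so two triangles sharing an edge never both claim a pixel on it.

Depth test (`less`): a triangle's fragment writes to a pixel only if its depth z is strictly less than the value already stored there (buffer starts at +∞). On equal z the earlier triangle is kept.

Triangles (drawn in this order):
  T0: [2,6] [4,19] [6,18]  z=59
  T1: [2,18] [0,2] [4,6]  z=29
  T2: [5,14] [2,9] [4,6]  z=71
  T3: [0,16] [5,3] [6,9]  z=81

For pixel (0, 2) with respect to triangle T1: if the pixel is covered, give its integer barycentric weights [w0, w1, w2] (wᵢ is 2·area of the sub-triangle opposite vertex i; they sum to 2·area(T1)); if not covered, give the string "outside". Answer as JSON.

T0:
  2·area = 28  (B↔C swapped to make it positive)
  edge (2, 6)→(6, 18): d=(4,12) right/bottom  bias=-1
  edge (6, 18)→(4, 19): d=(-2,1) right/bottom  bias=-1
  edge (4, 19)→(2, 6): d=(-2,-13) top-left  bias=+0
    (0,1)@(1, 3): e=[0,35,-7] → .  [on edge]
    (1,4)@(3, 9): e=[0,21,7] → .  [on edge]
    (1,5)@(3, 11): e=[8,17,3] → X
    (2,5)@(5, 11): e=[-16,15,29] → .
    (1,6)@(3, 13): e=[16,13,-1] → .
    (2,7)@(5, 15): e=[0,7,21] → .  [on edge]
    (2,8)@(5, 17): e=[8,3,17] → X
    (3,8)@(7, 17): e=[-16,1,43] → .
    (2,9)@(5, 19): e=[16,-1,13] → .
  covered (2 px):
    . . . . .
    . . . . .
    . . . . .
    . . . . .
    . . . . .
    . X . . .
    . . . . .
    . . . . .
    . . X . .
    . . . . .
T1:
  2·area = 56
  edge (2, 18)→(0, 2): d=(-2,-16) top-left  bias=+0
  edge (0, 2)→(4, 6): d=(4,4) right/bottom  bias=-1
  edge (4, 6)→(2, 18): d=(-2,12) right/bottom  bias=-1
    (0,1)@(1, 3): e=[14,0,42] → .  [on edge]
    (0,2)@(1, 5): e=[10,8,38] → X
    (1,2)@(3, 5): e=[42,0,14] → .  [on edge]
    (0,3)@(1, 7): e=[6,16,34] → X
    (1,3)@(3, 7): e=[38,8,10] → X
    (2,3)@(5, 7): e=[70,0,-14] → .  [on edge]
    (0,4)@(1, 9): e=[2,24,30] → X
    (2,4)@(5, 9): e=[66,8,-18] → .
    (3,4)@(7, 9): e=[98,0,-42] → .  [on edge]
    (0,5)@(1, 11): e=[-2,32,26] → .
    (1,5)@(3, 11): e=[30,24,2] → X
    (2,5)@(5, 11): e=[62,16,-22] → .
    (4,5)@(9, 11): e=[126,0,-70] → .  [on edge]
  covered (6 px):
    . . . . .
    . . . . .
    X . . . .
    X X . . .
    X X . . .
    . X . . .
    . . . . .
    . . . . .
    . . . . .
    . . . . .
T2:
  2·area = 19
  edge (5, 14)→(2, 9): d=(-3,-5) top-left  bias=+0
  edge (2, 9)→(4, 6): d=(2,-3) top-left  bias=+0
  edge (4, 6)→(5, 14): d=(1,8) right/bottom  bias=-1
    (1,4)@(3, 9): e=[5,3,11] → X
    (2,4)@(5, 9): e=[15,9,-5] → .
    (1,5)@(3, 11): e=[-1,7,13] → .
  covered (1 px):
    . . . . .
    . . . . .
    . . . . .
    . . . . .
    . X . . .
    . . . . .
    . . . . .
    . . . . .
    . . . . .
    . . . . .
T3:
  2·area = 43
  edge (0, 16)→(5, 3): d=(5,-13) top-left  bias=+0
  edge (5, 3)→(6, 9): d=(1,6) right/bottom  bias=-1
  edge (6, 9)→(0, 16): d=(-6,7) right/bottom  bias=-1
    (2,1)@(5, 3): e=[0,0,43] → .  [on edge]
    (2,2)@(5, 5): e=[10,2,31] → X
    (3,2)@(7, 5): e=[36,-10,17] → .
    (2,3)@(5, 7): e=[20,4,19] → X
    (3,3)@(7, 7): e=[46,-8,5] → .
    (1,4)@(3, 9): e=[4,18,21] → X
    (3,4)@(7, 9): e=[56,-6,-7] → .
    (1,5)@(3, 11): e=[14,20,9] → X
    (2,5)@(5, 11): e=[40,8,-5] → .
    (1,6)@(3, 13): e=[24,22,-3] → .
    (3,7)@(7, 15): e=[86,0,-43] → .  [on edge]
  covered (5 px):
    . . . . .
    . . . . .
    . . X . .
    . . X . .
    . X X . .
    . X . . .
    . . . . .
    . . . . .
    . . . . .
    . . . . .

Final: [8,38,10]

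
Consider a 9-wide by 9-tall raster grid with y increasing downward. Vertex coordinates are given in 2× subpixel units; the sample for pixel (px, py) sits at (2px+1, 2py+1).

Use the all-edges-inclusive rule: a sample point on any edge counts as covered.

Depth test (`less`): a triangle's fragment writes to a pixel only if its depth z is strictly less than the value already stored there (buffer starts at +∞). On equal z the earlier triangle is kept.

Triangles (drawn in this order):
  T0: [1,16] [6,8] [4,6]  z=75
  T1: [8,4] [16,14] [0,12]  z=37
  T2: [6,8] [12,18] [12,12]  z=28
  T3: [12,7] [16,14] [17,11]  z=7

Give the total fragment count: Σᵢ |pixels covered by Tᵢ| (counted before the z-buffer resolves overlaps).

T0:
  2·area = 26  (B↔C swapped to make it positive)
  edge (1, 16)→(4, 6): d=(3,-10) inclusive
  edge (4, 6)→(6, 8): d=(2,2) inclusive
  edge (6, 8)→(1, 16): d=(-5,8) inclusive
    (0,1)@(1, 3): e=[-39,0,65] → ·  [on edge]
    (1,2)@(3, 5): e=[-13,0,39] → ·  [on edge]
    (2,3)@(5, 7): e=[13,0,13] → █  [on edge]
    (3,3)@(7, 7): e=[33,-4,-3] → ·
    (2,4)@(5, 9): e=[19,4,3] → █
    (3,4)@(7, 9): e=[39,0,-13] → ·  [on edge]
    (1,5)@(3, 11): e=[5,12,9] → █
    (2,5)@(5, 11): e=[25,8,-7] → ·
    (4,5)@(9, 11): e=[65,0,-39] → ·  [on edge]
    (1,6)@(3, 13): e=[11,16,-1] → ·
    (5,6)@(11, 13): e=[91,0,-65] → ·  [on edge]
    (6,7)@(13, 15): e=[117,0,-91] → ·  [on edge]
    (7,8)@(15, 17): e=[143,0,-117] → ·  [on edge]
  covered (3 px):
    · · · · · · · · ·
    · · · · · · · · ·
    · · · · · · · · ·
    · · █ · · · · · ·
    · · █ · · · · · ·
    · █ · · · · · · ·
    · · · · · · · · ·
    · · · · · · · · ·
    · · · · · · · · ·
T1:
  2·area = 144
  edge (8, 4)→(16, 14): d=(8,10) inclusive
  edge (16, 14)→(0, 12): d=(-16,-2) inclusive
  edge (0, 12)→(8, 4): d=(8,-8) inclusive
    (5,0)@(11, 1): e=[-54,198,0] → ·  [on edge]
    (4,1)@(9, 3): e=[-18,162,0] → ·  [on edge]
    (3,2)@(7, 5): e=[18,126,0] → █  [on edge]
    (4,2)@(9, 5): e=[-2,130,16] → ·
    (2,3)@(5, 7): e=[54,90,0] → █  [on edge]
    (4,3)@(9, 7): e=[14,98,32] → █
    (5,3)@(11, 7): e=[-6,102,48] → ·
    (1,4)@(3, 9): e=[90,54,0] → █  [on edge]
    (5,4)@(11, 9): e=[10,70,64] → █
    (6,4)@(13, 9): e=[-10,74,80] → ·
    (0,5)@(1, 11): e=[126,18,0] → █  [on edge]
    (6,5)@(13, 11): e=[6,42,96] → █
  covered (20 px):
    · · · · · · · · ·
    · · · · · · · · ·
    · · · █ · · · · ·
    · · █ █ █ · · · ·
    · █ █ █ █ █ · · ·
    █ █ █ █ █ █ █ · ·
    · · · · █ █ █ █ ·
    · · · · · · · · ·
    · · · · · · · · ·
T2:
  2·area = 36  (B↔C swapped to make it positive)
  edge (6, 8)→(12, 12): d=(6,4) inclusive
  edge (12, 12)→(12, 18): d=(0,6) inclusive
  edge (12, 18)→(6, 8): d=(-6,-10) inclusive
    (1,1)@(3, 3): e=[-18,54,0] → ·  [on edge]
    (3,4)@(7, 9): e=[2,30,4] → █
    (4,4)@(9, 9): e=[-6,18,24] → ·
    (3,5)@(7, 11): e=[14,30,-8] → ·
    (4,5)@(9, 11): e=[6,18,12] → █
    (5,5)@(11, 11): e=[-2,6,32] → ·
    (4,6)@(9, 13): e=[18,18,0] → █  [on edge]
    (5,6)@(11, 13): e=[10,6,20] → █
    (6,6)@(13, 13): e=[2,-6,40] → ·
    (4,7)@(9, 15): e=[30,18,-12] → ·
    (5,7)@(11, 15): e=[22,6,8] → █
    (6,7)@(13, 15): e=[14,-6,28] → ·
  covered (5 px):
    · · · · · · · · ·
    · · · · · · · · ·
    · · · · · · · · ·
    · · · · · · · · ·
    · · · █ · · · · ·
    · · · · █ · · · ·
    · · · · █ █ · · ·
    · · · · · █ · · ·
    · · · · · · · · ·
T3:
  2·area = 19  (B↔C swapped to make it positive)
  edge (12, 7)→(17, 11): d=(5,4) inclusive
  edge (17, 11)→(16, 14): d=(-1,3) inclusive
  edge (16, 14)→(12, 7): d=(-4,-7) inclusive
    (3,1)@(7, 3): e=[0,38,-19] → ·  [on edge]
    (7,5)@(15, 11): e=[8,6,5] → █
    (8,5)@(17, 11): e=[0,0,19] → █  [on edge]
    (7,6)@(15, 13): e=[18,4,-3] → ·
    (8,6)@(17, 13): e=[10,-2,11] → ·
    (7,8)@(15, 17): e=[38,0,-19] → ·  [on edge]
  covered (2 px):
    · · · · · · · · ·
    · · · · · · · · ·
    · · · · · · · · ·
    · · · · · · · · ·
    · · · · · · · · ·
    · · · · · · · █ █
    · · · · · · · · ·
    · · · · · · · · ·
    · · · · · · · · ·

Result: 30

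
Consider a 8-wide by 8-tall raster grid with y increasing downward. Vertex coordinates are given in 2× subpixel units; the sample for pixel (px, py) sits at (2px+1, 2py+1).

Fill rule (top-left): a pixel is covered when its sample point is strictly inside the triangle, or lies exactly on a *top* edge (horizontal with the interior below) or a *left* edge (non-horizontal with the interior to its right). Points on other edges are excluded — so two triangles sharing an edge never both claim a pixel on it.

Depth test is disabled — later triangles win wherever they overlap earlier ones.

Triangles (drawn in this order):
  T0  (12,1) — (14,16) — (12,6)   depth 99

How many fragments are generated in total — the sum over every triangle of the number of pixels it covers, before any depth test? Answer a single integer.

T0:
  2·area = 10
  edge (12, 1)→(14, 16): d=(2,15) right/bottom  bias=-1
  edge (14, 16)→(12, 6): d=(-2,-10) top-left  bias=+0
  edge (12, 6)→(12, 1): d=(0,-5) top-left  bias=+0
    (5,0)@(11, 1): e=[15,0,-5] → .  [on edge]
    (6,4)@(13, 9): e=[1,4,5] → X
    (7,4)@(15, 9): e=[-29,24,15] → .
    (6,5)@(13, 11): e=[5,0,5] → X  [on edge]
    (7,5)@(15, 11): e=[-25,20,15] → .
    (6,6)@(13, 13): e=[9,-4,5] → .
  covered (2 px):
    . . . . . . . .
    . . . . . . . .
    . . . . . . . .
    . . . . . . . .
    . . . . . . X .
    . . . . . . X .
    . . . . . . . .
    . . . . . . . .

Answer: 2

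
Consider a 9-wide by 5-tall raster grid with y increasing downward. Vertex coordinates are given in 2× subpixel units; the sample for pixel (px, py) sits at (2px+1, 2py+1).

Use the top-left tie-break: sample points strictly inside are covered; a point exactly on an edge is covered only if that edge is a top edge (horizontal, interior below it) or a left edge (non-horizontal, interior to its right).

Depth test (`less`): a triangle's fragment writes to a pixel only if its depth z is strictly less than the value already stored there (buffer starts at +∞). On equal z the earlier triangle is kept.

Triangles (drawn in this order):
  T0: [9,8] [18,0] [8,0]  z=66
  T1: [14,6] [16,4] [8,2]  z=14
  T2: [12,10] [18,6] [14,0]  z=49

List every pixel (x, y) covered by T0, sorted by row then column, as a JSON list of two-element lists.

T0:
  2·area = 80  (B↔C swapped to make it positive)
  edge (9, 8)→(8, 0): d=(-1,-8) top-left  bias=+0
  edge (8, 0)→(18, 0): d=(10,0) top-left  bias=+0
  edge (18, 0)→(9, 8): d=(-9,8) right/bottom  bias=-1
    (4,0)@(9, 1): e=[7,10,63] → X
    (5,0)@(11, 1): e=[23,10,47] → X
    (6,0)@(13, 1): e=[39,10,31] → X
    (7,0)@(15, 1): e=[55,10,15] → X
    (8,0)@(17, 1): e=[71,10,-1] → .
    (4,1)@(9, 3): e=[5,30,45] → X
    (7,1)@(15, 3): e=[53,30,-3] → .
    (4,2)@(9, 5): e=[3,50,27] → X
    (6,2)@(13, 5): e=[35,50,-5] → .
    (4,3)@(9, 7): e=[1,70,9] → X
    (5,3)@(11, 7): e=[17,70,-7] → .
    (4,4)@(9, 9): e=[-1,90,-9] → .
  covered (10 px):
    . . . . X X X X .
    . . . . X X X . .
    . . . . X X . . .
    . . . . X . . . .
    . . . . . . . . .
T1:
  2·area = 20  (B↔C swapped to make it positive)
  edge (14, 6)→(8, 2): d=(-6,-4) top-left  bias=+0
  edge (8, 2)→(16, 4): d=(8,2) right/bottom  bias=-1
  edge (16, 4)→(14, 6): d=(-2,2) right/bottom  bias=-1
    (5,1)@(11, 3): e=[6,2,12] → X
    (6,1)@(13, 3): e=[14,-2,8] → .
    (8,1)@(17, 3): e=[30,-10,0] → .  [on edge]
    (5,2)@(11, 5): e=[-6,18,8] → .
    (6,2)@(13, 5): e=[2,14,4] → X
    (7,2)@(15, 5): e=[10,10,0] → .  [on edge]
    (6,3)@(13, 7): e=[-10,30,0] → .  [on edge]
    (5,4)@(11, 9): e=[-30,50,0] → .  [on edge]
  covered (2 px):
    . . . . . . . . .
    . . . . . X . . .
    . . . . . . X . .
    . . . . . . . . .
    . . . . . . . . .
T2:
  2·area = 52  (B↔C swapped to make it positive)
  edge (12, 10)→(14, 0): d=(2,-10) top-left  bias=+0
  edge (14, 0)→(18, 6): d=(4,6) right/bottom  bias=-1
  edge (18, 6)→(12, 10): d=(-6,4) right/bottom  bias=-1
    (7,1)@(15, 3): e=[16,6,30] → X
    (8,1)@(17, 3): e=[36,-6,22] → .
    (6,2)@(13, 5): e=[0,26,26] → X  [on edge]
    (8,2)@(17, 5): e=[40,2,10] → X
    (6,3)@(13, 7): e=[4,34,14] → X
    (8,3)@(17, 7): e=[44,10,-2] → .
    (6,4)@(13, 9): e=[8,42,2] → X
    (7,4)@(15, 9): e=[28,30,-6] → .
  covered (7 px):
    . . . . . . . . .
    . . . . . . . X .
    . . . . . . X X X
    . . . . . . X X .
    . . . . . . X . .

Final: [[4,0],[5,0],[6,0],[7,0],[4,1],[5,1],[6,1],[4,2],[5,2],[4,3]]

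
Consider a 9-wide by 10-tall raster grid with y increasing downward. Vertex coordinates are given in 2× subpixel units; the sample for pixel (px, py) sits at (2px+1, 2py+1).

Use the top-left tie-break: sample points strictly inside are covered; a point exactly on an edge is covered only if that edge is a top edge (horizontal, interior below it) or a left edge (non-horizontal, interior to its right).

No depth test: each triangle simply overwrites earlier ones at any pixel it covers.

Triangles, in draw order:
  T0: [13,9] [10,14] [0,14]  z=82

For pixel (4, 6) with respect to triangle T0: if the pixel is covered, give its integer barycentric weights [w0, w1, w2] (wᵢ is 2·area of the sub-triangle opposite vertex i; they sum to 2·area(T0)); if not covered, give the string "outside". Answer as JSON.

T0:
  2·area = 50
  edge (13, 9)→(10, 14): d=(-3,5) right/bottom  bias=-1
  edge (10, 14)→(0, 14): d=(-10,0) right/bottom  bias=-1
  edge (0, 14)→(13, 9): d=(13,-5) top-left  bias=+0
    (6,4)@(13, 9): e=[0,50,0] → ·  [on edge]
    (4,5)@(9, 11): e=[14,30,6] → #
    (5,5)@(11, 11): e=[4,30,16] → #
    (6,5)@(13, 11): e=[-6,30,26] → ·
    (1,6)@(3, 13): e=[38,10,2] → #
    (2,6)@(5, 13): e=[28,10,12] → #
    (3,6)@(7, 13): e=[18,10,22] → #
    (5,6)@(11, 13): e=[-2,10,42] → ·
    (1,7)@(3, 15): e=[32,-10,28] → ·
    (2,7)@(5, 15): e=[22,-10,38] → ·
    (3,7)@(7, 15): e=[12,-10,48] → ·
    (4,7)@(9, 15): e=[2,-10,58] → ·
    (3,9)@(7, 19): e=[0,-50,100] → ·  [on edge]
  covered (6 px):
    · · · · · · · · ·
    · · · · · · · · ·
    · · · · · · · · ·
    · · · · · · · · ·
    · · · · · · · · ·
    · · · · # # · · ·
    · # # # # · · · ·
    · · · · · · · · ·
    · · · · · · · · ·
    · · · · · · · · ·

Final: [10,32,8]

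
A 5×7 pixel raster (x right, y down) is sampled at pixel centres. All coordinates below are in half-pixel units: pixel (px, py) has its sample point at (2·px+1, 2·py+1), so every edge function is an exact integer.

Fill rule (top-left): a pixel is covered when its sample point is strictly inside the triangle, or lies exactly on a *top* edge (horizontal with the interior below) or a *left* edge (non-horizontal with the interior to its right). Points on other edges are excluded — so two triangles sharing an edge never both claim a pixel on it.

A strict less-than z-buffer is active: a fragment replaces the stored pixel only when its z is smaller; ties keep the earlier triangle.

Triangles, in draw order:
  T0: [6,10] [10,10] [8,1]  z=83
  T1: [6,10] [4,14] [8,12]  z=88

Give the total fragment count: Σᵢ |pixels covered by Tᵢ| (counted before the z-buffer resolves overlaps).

T0:
  2·area = 36  (B↔C swapped to make it positive)
  edge (6, 10)→(8, 1): d=(2,-9) top-left  bias=+0
  edge (8, 1)→(10, 10): d=(2,9) right/bottom  bias=-1
  edge (10, 10)→(6, 10): d=(-4,0) right/bottom  bias=-1
    (3,3)@(7, 7): e=[3,21,12] → █
    (4,3)@(9, 7): e=[21,3,12] → █
    (3,4)@(7, 9): e=[7,25,4] → █
    (3,5)@(7, 11): e=[11,29,-4] → ·
    (4,5)@(9, 11): e=[29,11,-4] → ·
  covered (4 px):
    · · · · ·
    · · · · ·
    · · · · ·
    · · · █ █
    · · · █ █
    · · · · ·
    · · · · ·
T1:
  2·area = 12  (B↔C swapped to make it positive)
  edge (6, 10)→(8, 12): d=(2,2) right/bottom  bias=-1
  edge (8, 12)→(4, 14): d=(-4,2) right/bottom  bias=-1
  edge (4, 14)→(6, 10): d=(2,-4) top-left  bias=+0
    (0,2)@(1, 5): e=[0,42,-30] → ·  [on edge]
    (1,3)@(3, 7): e=[0,30,-18] → ·  [on edge]
    (2,4)@(5, 9): e=[0,18,-6] → ·  [on edge]
    (3,5)@(7, 11): e=[0,6,6] → ·  [on edge]
    (2,6)@(5, 13): e=[8,2,2] → █
    (3,6)@(7, 13): e=[4,-2,10] → ·
    (4,6)@(9, 13): e=[0,-6,18] → ·  [on edge]
  covered (1 px):
    · · · · ·
    · · · · ·
    · · · · ·
    · · · · ·
    · · · · ·
    · · · · ·
    · · █ · ·

Final: 5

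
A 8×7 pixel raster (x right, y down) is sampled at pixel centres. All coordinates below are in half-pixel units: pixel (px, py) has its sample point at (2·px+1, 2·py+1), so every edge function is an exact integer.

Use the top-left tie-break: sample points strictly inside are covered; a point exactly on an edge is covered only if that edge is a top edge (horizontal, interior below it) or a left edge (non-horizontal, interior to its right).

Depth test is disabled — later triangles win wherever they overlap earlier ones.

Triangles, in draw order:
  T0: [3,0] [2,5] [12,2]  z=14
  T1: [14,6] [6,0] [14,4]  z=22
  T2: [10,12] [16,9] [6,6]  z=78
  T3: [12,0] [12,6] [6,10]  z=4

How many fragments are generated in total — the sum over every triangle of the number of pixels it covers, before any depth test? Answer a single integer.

T0:
  2·area = 47  (B↔C swapped to make it positive)
  edge (3, 0)→(12, 2): d=(9,2) right/bottom  bias=-1
  edge (12, 2)→(2, 5): d=(-10,3) right/bottom  bias=-1
  edge (2, 5)→(3, 0): d=(1,-5) top-left  bias=+0
    (1,0)@(3, 1): e=[9,37,1] → █
    (2,0)@(5, 1): e=[5,31,11] → █
    (3,0)@(7, 1): e=[1,25,21] → █
    (4,0)@(9, 1): e=[-3,19,31] → ·
    (1,1)@(3, 3): e=[27,17,3] → █
    (4,1)@(9, 3): e=[15,-1,33] → ·
    (1,2)@(3, 5): e=[45,-3,5] → ·
    (2,2)@(5, 5): e=[41,-9,15] → ·
    (3,2)@(7, 5): e=[37,-15,25] → ·
  covered (6 px):
    · █ █ █ · · · ·
    · █ █ █ · · · ·
    · · · · · · · ·
    · · · · · · · ·
    · · · · · · · ·
    · · · · · · · ·
    · · · · · · · ·
T1:
  2·area = 16
  edge (14, 6)→(6, 0): d=(-8,-6) top-left  bias=+0
  edge (6, 0)→(14, 4): d=(8,4) right/bottom  bias=-1
  edge (14, 4)→(14, 6): d=(0,2) right/bottom  bias=-1
    (5,1)@(11, 3): e=[6,4,6] → █
    (6,1)@(13, 3): e=[18,-4,2] → ·
    (5,2)@(11, 5): e=[-10,20,6] → ·
    (6,2)@(13, 5): e=[2,12,2] → █
    (7,2)@(15, 5): e=[14,4,-2] → ·
    (6,3)@(13, 7): e=[-14,28,2] → ·
  covered (2 px):
    · · · · · · · ·
    · · · · · █ · ·
    · · · · · · █ ·
    · · · · · · · ·
    · · · · · · · ·
    · · · · · · · ·
    · · · · · · · ·
T2:
  2·area = 48  (B↔C swapped to make it positive)
  edge (10, 12)→(6, 6): d=(-4,-6) top-left  bias=+0
  edge (6, 6)→(16, 9): d=(10,3) right/bottom  bias=-1
  edge (16, 9)→(10, 12): d=(-6,3) right/bottom  bias=-1
    (3,3)@(7, 7): e=[2,7,39] → █
    (4,3)@(9, 7): e=[14,1,33] → █
    (5,3)@(11, 7): e=[26,-5,27] → ·
    (3,4)@(7, 9): e=[-6,27,27] → ·
    (4,4)@(9, 9): e=[6,21,21] → █
    (5,4)@(11, 9): e=[18,15,15] → █
    (6,4)@(13, 9): e=[30,9,9] → █
    (7,4)@(15, 9): e=[42,3,3] → █
    (4,5)@(9, 11): e=[-2,41,9] → ·
    (5,5)@(11, 11): e=[10,35,3] → █
    (6,5)@(13, 11): e=[22,29,-3] → ·
    (7,5)@(15, 11): e=[34,23,-9] → ·
  covered (7 px):
    · · · · · · · ·
    · · · · · · · ·
    · · · · · · · ·
    · · · █ █ · · ·
    · · · · █ █ █ █
    · · · · · █ · ·
    · · · · · · · ·
T3:
  2·area = 36
  edge (12, 0)→(12, 6): d=(0,6) right/bottom  bias=-1
  edge (12, 6)→(6, 10): d=(-6,4) right/bottom  bias=-1
  edge (6, 10)→(12, 0): d=(6,-10) top-left  bias=+0
    (5,1)@(11, 3): e=[6,22,8] → █
    (6,1)@(13, 3): e=[-6,14,28] → ·
    (4,2)@(9, 5): e=[18,18,0] → █  [on edge]
    (6,2)@(13, 5): e=[-6,2,40] → ·
    (4,3)@(9, 7): e=[18,6,12] → █
    (5,3)@(11, 7): e=[6,-2,32] → ·
    (3,4)@(7, 9): e=[30,2,4] → █
    (4,4)@(9, 9): e=[18,-6,24] → ·
    (3,5)@(7, 11): e=[30,-10,16] → ·
  covered (5 px):
    · · · · · · · ·
    · · · · · █ · ·
    · · · · █ █ · ·
    · · · · █ · · ·
    · · · █ · · · ·
    · · · · · · · ·
    · · · · · · · ·

Answer: 20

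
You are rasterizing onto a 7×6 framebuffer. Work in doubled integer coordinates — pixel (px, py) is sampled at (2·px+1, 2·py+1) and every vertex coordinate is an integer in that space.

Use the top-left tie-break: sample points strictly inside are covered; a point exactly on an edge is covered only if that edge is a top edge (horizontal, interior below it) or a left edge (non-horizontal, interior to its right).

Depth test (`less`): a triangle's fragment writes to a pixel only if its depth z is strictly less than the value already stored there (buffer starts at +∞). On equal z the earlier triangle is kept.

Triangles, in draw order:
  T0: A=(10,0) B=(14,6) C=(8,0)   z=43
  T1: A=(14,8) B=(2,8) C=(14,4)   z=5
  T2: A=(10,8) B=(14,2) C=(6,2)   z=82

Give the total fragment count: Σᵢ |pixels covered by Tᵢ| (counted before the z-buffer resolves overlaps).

T0:
  2·area = 12
  edge (10, 0)→(14, 6): d=(4,6) right/bottom  bias=-1
  edge (14, 6)→(8, 0): d=(-6,-6) top-left  bias=+0
  edge (8, 0)→(10, 0): d=(2,0) top-left  bias=+0
    (4,0)@(9, 1): e=[10,0,2] → X  [on edge]
    (5,0)@(11, 1): e=[-2,12,2] → .
    (4,1)@(9, 3): e=[18,-12,6] → .
    (5,1)@(11, 3): e=[6,0,6] → X  [on edge]
    (6,1)@(13, 3): e=[-6,12,6] → .
    (5,2)@(11, 5): e=[14,-12,10] → .
    (6,2)@(13, 5): e=[2,0,10] → X  [on edge]
    (6,3)@(13, 7): e=[10,-12,14] → .
  covered (3 px):
    . . . . X . .
    . . . . . X .
    . . . . . . X
    . . . . . . .
    . . . . . . .
    . . . . . . .
T1:
  2·area = 48
  edge (14, 8)→(2, 8): d=(-12,0) right/bottom  bias=-1
  edge (2, 8)→(14, 4): d=(12,-4) top-left  bias=+0
  edge (14, 4)→(14, 8): d=(0,4) right/bottom  bias=-1
    (5,2)@(11, 5): e=[36,0,12] → X  [on edge]
    (6,2)@(13, 5): e=[36,8,4] → X
    (2,3)@(5, 7): e=[12,0,36] → X  [on edge]
    (3,3)@(7, 7): e=[12,8,28] → X
    (4,3)@(9, 7): e=[12,16,20] → X
    (2,4)@(5, 9): e=[-12,24,36] → .
    (3,4)@(7, 9): e=[-12,32,28] → .
    (4,4)@(9, 9): e=[-12,40,20] → .
    (5,4)@(11, 9): e=[-12,48,12] → .
    (6,4)@(13, 9): e=[-12,56,4] → .
  covered (7 px):
    . . . . . . .
    . . . . . . .
    . . . . . X X
    . . X X X X X
    . . . . . . .
    . . . . . . .
T2:
  2·area = 48  (B↔C swapped to make it positive)
  edge (10, 8)→(6, 2): d=(-4,-6) top-left  bias=+0
  edge (6, 2)→(14, 2): d=(8,0) top-left  bias=+0
  edge (14, 2)→(10, 8): d=(-4,6) right/bottom  bias=-1
    (3,1)@(7, 3): e=[2,8,38] → X
    (4,1)@(9, 3): e=[14,8,26] → X
    (5,1)@(11, 3): e=[26,8,14] → X
    (6,1)@(13, 3): e=[38,8,2] → X
    (3,2)@(7, 5): e=[-6,24,30] → .
    (4,2)@(9, 5): e=[6,24,18] → X
    (6,2)@(13, 5): e=[30,24,-6] → .
    (4,3)@(9, 7): e=[-2,40,10] → .
    (5,3)@(11, 7): e=[10,40,-2] → .
  covered (6 px):
    . . . . . . .
    . . . X X X X
    . . . . X X .
    . . . . . . .
    . . . . . . .
    . . . . . . .

Final: 16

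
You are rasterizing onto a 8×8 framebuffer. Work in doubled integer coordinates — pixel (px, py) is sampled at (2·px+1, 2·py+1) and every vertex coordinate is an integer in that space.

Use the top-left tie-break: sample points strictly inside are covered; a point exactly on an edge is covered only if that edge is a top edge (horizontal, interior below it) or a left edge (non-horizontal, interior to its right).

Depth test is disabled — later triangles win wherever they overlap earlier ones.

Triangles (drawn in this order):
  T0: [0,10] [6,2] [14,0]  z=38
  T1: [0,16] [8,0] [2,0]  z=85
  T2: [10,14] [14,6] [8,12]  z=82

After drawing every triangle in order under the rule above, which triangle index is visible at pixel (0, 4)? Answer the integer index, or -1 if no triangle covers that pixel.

T0:
  2·area = 52
  edge (0, 10)→(6, 2): d=(6,-8) top-left  bias=+0
  edge (6, 2)→(14, 0): d=(8,-2) top-left  bias=+0
  edge (14, 0)→(0, 10): d=(-14,10) right/bottom  bias=-1
    (5,0)@(11, 1): e=[34,2,16] → #
    (6,0)@(13, 1): e=[50,6,-4] → ·
    (3,1)@(7, 3): e=[14,10,28] → #
    (4,1)@(9, 3): e=[30,14,8] → #
    (5,1)@(11, 3): e=[46,18,-12] → ·
    (2,2)@(5, 5): e=[10,22,20] → #
    (3,2)@(7, 5): e=[26,26,0] → ·  [on edge]
    (4,2)@(9, 5): e=[42,30,-20] → ·
    (1,3)@(3, 7): e=[6,34,12] → #
    (2,3)@(5, 7): e=[22,38,-8] → ·
    (0,4)@(1, 9): e=[2,46,4] → #
    (1,4)@(3, 9): e=[18,50,-16] → ·
  covered (6 px):
    · · · · · # · ·
    · · · # # · · ·
    · · # · · · · ·
    · # · · · · · ·
    # · · · · · · ·
    · · · · · · · ·
    · · · · · · · ·
    · · · · · · · ·
T1:
  2·area = 96  (B↔C swapped to make it positive)
  edge (0, 16)→(2, 0): d=(2,-16) top-left  bias=+0
  edge (2, 0)→(8, 0): d=(6,0) top-left  bias=+0
  edge (8, 0)→(0, 16): d=(-8,16) right/bottom  bias=-1
    (1,0)@(3, 1): e=[18,6,72] → #
    (2,0)@(5, 1): e=[50,6,40] → #
    (3,0)@(7, 1): e=[82,6,8] → #
    (4,0)@(9, 1): e=[114,6,-24] → ·
    (1,1)@(3, 3): e=[22,18,56] → #
    (3,1)@(7, 3): e=[86,18,-8] → ·
    (1,2)@(3, 5): e=[26,30,40] → #
    (3,2)@(7, 5): e=[90,30,-24] → ·
    (1,3)@(3, 7): e=[30,42,24] → #
    (2,3)@(5, 7): e=[62,42,-8] → ·
    (0,4)@(1, 9): e=[2,54,40] → #
    (2,4)@(5, 9): e=[66,54,-24] → ·
  covered (12 px):
    · # # # · · · ·
    · # # · · · · ·
    · # # · · · · ·
    · # · · · · · ·
    # # · · · · · ·
    # · · · · · · ·
    # · · · · · · ·
    · · · · · · · ·
T2:
  2·area = 24  (B↔C swapped to make it positive)
  edge (10, 14)→(8, 12): d=(-2,-2) top-left  bias=+0
  edge (8, 12)→(14, 6): d=(6,-6) top-left  bias=+0
  edge (14, 6)→(10, 14): d=(-4,8) right/bottom  bias=-1
    (0,2)@(1, 5): e=[0,-84,108] → ·  [on edge]
    (7,2)@(15, 5): e=[28,0,-4] → ·  [on edge]
    (1,3)@(3, 7): e=[0,-60,84] → ·  [on edge]
    (6,3)@(13, 7): e=[20,0,4] → #  [on edge]
    (7,3)@(15, 7): e=[24,12,-12] → ·
    (2,4)@(5, 9): e=[0,-36,60] → ·  [on edge]
    (5,4)@(11, 9): e=[12,0,12] → #  [on edge]
    (6,4)@(13, 9): e=[16,12,-4] → ·
    (3,5)@(7, 11): e=[0,-12,36] → ·  [on edge]
    (4,5)@(9, 11): e=[4,0,20] → #  [on edge]
    (6,5)@(13, 11): e=[12,24,-12] → ·
    (3,6)@(7, 13): e=[-4,0,28] → ·  [on edge]
    (4,6)@(9, 13): e=[0,12,12] → #  [on edge]
    (2,7)@(5, 15): e=[-12,0,36] → ·  [on edge]
    (5,7)@(11, 15): e=[0,36,-12] → ·  [on edge]
  covered (5 px):
    · · · · · · · ·
    · · · · · · · ·
    · · · · · · · ·
    · · · · · · # ·
    · · · · · # · ·
    · · · · # # · ·
    · · · · # · · ·
    · · · · · · · ·

Z-buffer (winner per pixel, '.' = empty):
  . 1 1 1 . 0 . .
  . 1 1 0 0 . . .
  . 1 1 . . . . .
  . 1 . . . . 2 .
  1 1 . . . 2 . .
  1 . . . 2 2 . .
  1 . . . 2 . . .
  . . . . . . . .

Result: 1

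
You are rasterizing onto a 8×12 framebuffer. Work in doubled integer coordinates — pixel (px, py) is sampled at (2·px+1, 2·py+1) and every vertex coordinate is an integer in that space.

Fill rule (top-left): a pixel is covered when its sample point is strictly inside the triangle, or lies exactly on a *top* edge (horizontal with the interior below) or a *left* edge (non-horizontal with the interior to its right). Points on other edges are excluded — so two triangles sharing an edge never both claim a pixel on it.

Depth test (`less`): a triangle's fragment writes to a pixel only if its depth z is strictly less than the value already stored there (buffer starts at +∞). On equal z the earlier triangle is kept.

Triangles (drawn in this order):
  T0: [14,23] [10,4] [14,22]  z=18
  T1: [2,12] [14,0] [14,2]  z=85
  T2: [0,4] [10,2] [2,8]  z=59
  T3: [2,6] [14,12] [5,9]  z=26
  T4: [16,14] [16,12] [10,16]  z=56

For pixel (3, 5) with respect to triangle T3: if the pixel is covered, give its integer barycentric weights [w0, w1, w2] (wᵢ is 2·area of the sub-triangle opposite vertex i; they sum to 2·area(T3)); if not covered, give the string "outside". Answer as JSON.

T0:
  2·area = 4
  edge (14, 23)→(10, 4): d=(-4,-19) top-left  bias=+0
  edge (10, 4)→(14, 22): d=(4,18) right/bottom  bias=-1
  edge (14, 22)→(14, 23): d=(0,1) right/bottom  bias=-1
  covered (0 px):
    . . . . . . . .
    . . . . . . . .
    . . . . . . . .
    . . . . . . . .
    . . . . . . . .
    . . . . . . . .
    . . . . . . . .
    . . . . . . . .
    . . . . . . . .
    . . . . . . . .
    . . . . . . . .
    . . . . . . . .
T1:
  2·area = 24
  edge (2, 12)→(14, 0): d=(12,-12) top-left  bias=+0
  edge (14, 0)→(14, 2): d=(0,2) right/bottom  bias=-1
  edge (14, 2)→(2, 12): d=(-12,10) right/bottom  bias=-1
    (6,0)@(13, 1): e=[0,2,22] → X  [on edge]
    (7,0)@(15, 1): e=[24,-2,2] → .
    (5,1)@(11, 3): e=[0,6,18] → X  [on edge]
    (6,1)@(13, 3): e=[24,2,-2] → .
    (4,2)@(9, 5): e=[0,10,14] → X  [on edge]
    (5,2)@(11, 5): e=[24,6,-6] → .
    (3,3)@(7, 7): e=[0,14,10] → X  [on edge]
    (4,3)@(9, 7): e=[24,10,-10] → .
    (2,4)@(5, 9): e=[0,18,6] → X  [on edge]
    (3,4)@(7, 9): e=[24,14,-14] → .
    (1,5)@(3, 11): e=[0,22,2] → X  [on edge]
    (2,5)@(5, 11): e=[24,18,-18] → .
    (0,6)@(1, 13): e=[0,26,-2] → .  [on edge]
  covered (6 px):
    . . . . . . X .
    . . . . . X . .
    . . . . X . . .
    . . . X . . . .
    . . X . . . . .
    . X . . . . . .
    . . . . . . . .
    . . . . . . . .
    . . . . . . . .
    . . . . . . . .
    . . . . . . . .
    . . . . . . . .
T2:
  2·area = 44
  edge (0, 4)→(10, 2): d=(10,-2) top-left  bias=+0
  edge (10, 2)→(2, 8): d=(-8,6) right/bottom  bias=-1
  edge (2, 8)→(0, 4): d=(-2,-4) top-left  bias=+0
    (7,0)@(15, 1): e=[0,-22,66] → .  [on edge]
    (2,1)@(5, 3): e=[0,22,22] → X  [on edge]
    (3,1)@(7, 3): e=[4,10,30] → X
    (4,1)@(9, 3): e=[8,-2,38] → .
    (0,2)@(1, 5): e=[12,30,2] → X
    (1,2)@(3, 5): e=[16,18,10] → X
    (3,2)@(7, 5): e=[24,-6,26] → .
    (0,3)@(1, 7): e=[32,14,-2] → .
    (1,3)@(3, 7): e=[36,2,6] → X
    (2,3)@(5, 7): e=[40,-10,14] → .
    (1,4)@(3, 9): e=[56,-14,2] → .
  covered (6 px):
    . . . . . . . .
    . . X X . . . .
    X X X . . . . .
    . X . . . . . .
    . . . . . . . .
    . . . . . . . .
    . . . . . . . .
    . . . . . . . .
    . . . . . . . .
    . . . . . . . .
    . . . . . . . .
    . . . . . . . .
T3:
  2·area = 18
  edge (2, 6)→(14, 12): d=(12,6) right/bottom  bias=-1
  edge (14, 12)→(5, 9): d=(-9,-3) top-left  bias=+0
  edge (5, 9)→(2, 6): d=(-3,-3) top-left  bias=+0
    (0,2)@(1, 5): e=[-6,24,0] → .  [on edge]
    (1,3)@(3, 7): e=[6,12,0] → X  [on edge]
    (2,3)@(5, 7): e=[-6,18,6] → .
    (1,4)@(3, 9): e=[30,-6,-6] → .
    (2,4)@(5, 9): e=[18,0,0] → X  [on edge]
    (3,4)@(7, 9): e=[6,6,6] → X
    (4,4)@(9, 9): e=[-6,12,12] → .
    (2,5)@(5, 11): e=[42,-18,-6] → .
    (3,5)@(7, 11): e=[30,-12,0] → .  [on edge]
    (5,5)@(11, 11): e=[6,0,12] → X  [on edge]
    (6,5)@(13, 11): e=[-6,6,18] → .
    (4,6)@(9, 13): e=[42,-24,0] → .  [on edge]
    (5,7)@(11, 15): e=[54,-36,0] → .  [on edge]
    (6,8)@(13, 17): e=[66,-48,0] → .  [on edge]
    (7,9)@(15, 19): e=[78,-60,0] → .  [on edge]
  covered (4 px):
    . . . . . . . .
    . . . . . . . .
    . . . . . . . .
    . X . . . . . .
    . . X X . . . .
    . . . . . X . .
    . . . . . . . .
    . . . . . . . .
    . . . . . . . .
    . . . . . . . .
    . . . . . . . .
    . . . . . . . .
T4:
  2·area = 12  (B↔C swapped to make it positive)
  edge (16, 14)→(10, 16): d=(-6,2) right/bottom  bias=-1
  edge (10, 16)→(16, 12): d=(6,-4) top-left  bias=+0
  edge (16, 12)→(16, 14): d=(0,2) right/bottom  bias=-1
    (7,6)@(15, 13): e=[8,2,2] → X
    (6,7)@(13, 15): e=[0,6,6] → .  [on edge]
    (7,7)@(15, 15): e=[-4,14,2] → .
    (3,8)@(7, 17): e=[0,-6,18] → .  [on edge]
    (0,9)@(1, 19): e=[0,-18,30] → .  [on edge]
  covered (1 px):
    . . . . . . . .
    . . . . . . . .
    . . . . . . . .
    . . . . . . . .
    . . . . . . . .
    . . . . . . . .
    . . . . . . . X
    . . . . . . . .
    . . . . . . . .
    . . . . . . . .
    . . . . . . . .
    . . . . . . . .

Final: "outside"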